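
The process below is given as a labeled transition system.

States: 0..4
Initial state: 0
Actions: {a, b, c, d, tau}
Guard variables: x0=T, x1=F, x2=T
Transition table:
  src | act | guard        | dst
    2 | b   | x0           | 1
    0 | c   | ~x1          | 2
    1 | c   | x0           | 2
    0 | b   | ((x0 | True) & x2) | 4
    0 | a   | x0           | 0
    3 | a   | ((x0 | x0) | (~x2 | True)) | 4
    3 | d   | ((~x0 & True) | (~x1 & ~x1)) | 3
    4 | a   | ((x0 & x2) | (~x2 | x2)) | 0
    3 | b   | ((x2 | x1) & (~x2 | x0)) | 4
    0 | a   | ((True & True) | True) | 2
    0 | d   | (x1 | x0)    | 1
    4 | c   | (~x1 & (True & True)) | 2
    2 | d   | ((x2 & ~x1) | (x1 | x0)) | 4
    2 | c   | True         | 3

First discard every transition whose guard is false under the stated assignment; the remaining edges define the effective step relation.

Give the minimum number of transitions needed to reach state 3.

Breadth-first toward 3:
  Layer 0: {0}
  Layer 1: {1,2,4}
  Layer 2: {3}
first hit 3 at d=2 via a·c

Answer: 2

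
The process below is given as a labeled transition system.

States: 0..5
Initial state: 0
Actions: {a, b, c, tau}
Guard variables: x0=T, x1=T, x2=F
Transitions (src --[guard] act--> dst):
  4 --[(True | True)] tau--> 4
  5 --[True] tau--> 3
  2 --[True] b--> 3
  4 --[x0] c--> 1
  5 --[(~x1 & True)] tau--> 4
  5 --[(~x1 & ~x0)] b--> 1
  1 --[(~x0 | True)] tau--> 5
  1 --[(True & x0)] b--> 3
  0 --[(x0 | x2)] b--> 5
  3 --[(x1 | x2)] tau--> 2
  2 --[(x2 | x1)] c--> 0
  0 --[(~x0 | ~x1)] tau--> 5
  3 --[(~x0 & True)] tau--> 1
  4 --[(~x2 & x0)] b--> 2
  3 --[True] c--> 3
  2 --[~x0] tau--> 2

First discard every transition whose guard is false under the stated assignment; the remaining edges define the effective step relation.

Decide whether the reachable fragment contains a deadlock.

Answer: DEADLOCK-FREE

Working:
Reachable = {0,2,3,5}
  0: b→5  [1 out]
  2: b→3  c→0  [2 out]
  3: c→3  tau→2  [2 out]
  5: tau→3  [1 out]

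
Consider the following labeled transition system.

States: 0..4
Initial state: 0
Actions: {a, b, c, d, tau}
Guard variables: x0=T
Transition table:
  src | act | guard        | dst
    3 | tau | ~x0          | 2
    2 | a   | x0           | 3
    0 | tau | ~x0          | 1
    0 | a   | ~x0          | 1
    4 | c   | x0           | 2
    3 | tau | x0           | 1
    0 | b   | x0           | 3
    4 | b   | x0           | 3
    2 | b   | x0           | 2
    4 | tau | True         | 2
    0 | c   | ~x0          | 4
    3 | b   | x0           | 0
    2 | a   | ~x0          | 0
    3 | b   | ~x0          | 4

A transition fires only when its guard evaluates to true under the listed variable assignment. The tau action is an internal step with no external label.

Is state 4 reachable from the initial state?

Answer: UNREACHABLE

Trace:
Guard filter leaves 8 enabled edge(s).
depth 0: {0}
depth 1: {3}  total {0,3}
depth 2: {1}  total {0,1,3}
R = {0,1,3}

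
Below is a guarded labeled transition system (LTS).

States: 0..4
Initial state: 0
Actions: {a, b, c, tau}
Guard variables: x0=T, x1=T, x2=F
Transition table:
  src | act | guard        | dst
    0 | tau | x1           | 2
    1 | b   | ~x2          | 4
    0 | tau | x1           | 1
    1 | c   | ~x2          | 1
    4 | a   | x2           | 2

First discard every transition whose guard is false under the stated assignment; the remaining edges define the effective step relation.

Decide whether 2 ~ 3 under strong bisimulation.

Answer: BISIMILAR

Analysis:
Refine partition for ~:
  π0 = {{0,1,2,3,4}}
  π1 = {{0},{1},{2,3,4}}
Fixed point at round 2; 3 class(es).
2∈{2,3,4}, 3∈{2,3,4}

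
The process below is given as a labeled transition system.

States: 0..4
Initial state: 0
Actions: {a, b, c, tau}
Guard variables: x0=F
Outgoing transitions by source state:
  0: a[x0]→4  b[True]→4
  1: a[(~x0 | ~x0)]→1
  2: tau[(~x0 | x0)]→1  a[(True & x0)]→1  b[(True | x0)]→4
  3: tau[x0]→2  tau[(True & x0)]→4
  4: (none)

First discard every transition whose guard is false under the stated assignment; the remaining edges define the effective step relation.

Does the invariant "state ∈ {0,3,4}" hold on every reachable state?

Inv-set: {0,3,4}
Reachable = {0,4}
  0: safe
  4: safe

Answer: INVARIANT HOLDS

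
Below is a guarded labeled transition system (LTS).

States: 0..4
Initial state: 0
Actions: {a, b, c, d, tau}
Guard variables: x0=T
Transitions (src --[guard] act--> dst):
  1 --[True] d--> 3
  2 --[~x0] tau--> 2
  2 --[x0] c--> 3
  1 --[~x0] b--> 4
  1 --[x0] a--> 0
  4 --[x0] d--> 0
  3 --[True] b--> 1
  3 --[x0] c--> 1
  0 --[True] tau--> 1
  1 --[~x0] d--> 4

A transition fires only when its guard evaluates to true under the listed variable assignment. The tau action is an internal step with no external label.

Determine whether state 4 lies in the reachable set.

Answer: UNREACHABLE

Analysis:
7 transition(s) survive guard evaluation.
Layer 0: {0}
Layer 1: {1}  cumulative {0,1}
Layer 2: {3}  cumulative {0,1,3}
Reachable = {0,1,3}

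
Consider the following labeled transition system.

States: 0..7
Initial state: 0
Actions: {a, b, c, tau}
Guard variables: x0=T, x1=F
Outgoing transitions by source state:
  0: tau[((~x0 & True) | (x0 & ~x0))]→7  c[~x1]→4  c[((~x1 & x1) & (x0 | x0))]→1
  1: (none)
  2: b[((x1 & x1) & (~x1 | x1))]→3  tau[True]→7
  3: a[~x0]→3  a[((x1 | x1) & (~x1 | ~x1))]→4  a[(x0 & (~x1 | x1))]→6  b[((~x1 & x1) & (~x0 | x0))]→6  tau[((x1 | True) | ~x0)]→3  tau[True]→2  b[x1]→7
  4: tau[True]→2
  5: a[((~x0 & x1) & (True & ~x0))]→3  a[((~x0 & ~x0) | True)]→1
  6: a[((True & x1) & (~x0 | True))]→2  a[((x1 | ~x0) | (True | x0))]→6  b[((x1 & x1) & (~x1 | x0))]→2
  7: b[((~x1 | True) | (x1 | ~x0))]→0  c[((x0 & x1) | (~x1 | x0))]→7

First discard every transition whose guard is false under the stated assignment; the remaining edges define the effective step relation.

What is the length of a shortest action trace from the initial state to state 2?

Answer: 2

Trace:
Layered search for 2:
  depth 0: {0}
  depth 1: {4}
  depth 2: {2}
first hit 2 at d=2 via c·tau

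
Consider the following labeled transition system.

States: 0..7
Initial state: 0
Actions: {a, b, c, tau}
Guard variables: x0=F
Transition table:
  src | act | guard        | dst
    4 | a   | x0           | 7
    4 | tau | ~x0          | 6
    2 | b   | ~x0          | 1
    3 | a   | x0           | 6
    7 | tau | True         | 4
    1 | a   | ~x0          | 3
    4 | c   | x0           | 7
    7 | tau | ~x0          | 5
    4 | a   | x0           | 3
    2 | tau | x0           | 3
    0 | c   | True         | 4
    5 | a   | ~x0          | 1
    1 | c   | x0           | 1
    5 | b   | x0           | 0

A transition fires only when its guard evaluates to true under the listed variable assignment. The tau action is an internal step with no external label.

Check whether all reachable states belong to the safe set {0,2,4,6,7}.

Allowed set {0,2,4,6,7}
R = {0,4,6}
  0: ✓
  4: ✓
  6: ✓

Answer: INVARIANT HOLDS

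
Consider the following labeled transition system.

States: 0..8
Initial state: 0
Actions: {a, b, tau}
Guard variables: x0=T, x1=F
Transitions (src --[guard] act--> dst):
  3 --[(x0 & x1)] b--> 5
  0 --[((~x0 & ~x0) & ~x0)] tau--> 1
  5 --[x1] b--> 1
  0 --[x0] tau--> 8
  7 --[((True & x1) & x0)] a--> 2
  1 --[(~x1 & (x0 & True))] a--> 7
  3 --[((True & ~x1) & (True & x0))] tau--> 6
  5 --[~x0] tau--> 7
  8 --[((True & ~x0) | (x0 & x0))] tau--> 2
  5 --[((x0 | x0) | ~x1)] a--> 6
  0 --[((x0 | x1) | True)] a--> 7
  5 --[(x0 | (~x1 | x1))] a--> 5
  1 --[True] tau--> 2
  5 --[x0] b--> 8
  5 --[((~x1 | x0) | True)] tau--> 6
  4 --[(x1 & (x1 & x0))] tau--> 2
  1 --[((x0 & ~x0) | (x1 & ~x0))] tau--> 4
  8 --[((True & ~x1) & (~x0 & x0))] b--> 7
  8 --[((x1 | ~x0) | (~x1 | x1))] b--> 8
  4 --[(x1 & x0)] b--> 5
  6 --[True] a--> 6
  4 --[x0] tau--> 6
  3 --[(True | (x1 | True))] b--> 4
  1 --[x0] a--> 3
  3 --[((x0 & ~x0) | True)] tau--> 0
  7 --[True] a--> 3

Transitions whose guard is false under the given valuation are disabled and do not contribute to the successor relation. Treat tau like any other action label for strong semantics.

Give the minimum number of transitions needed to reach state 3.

Answer: 2

Working:
Layered search for 3:
  depth 0: {0}
  depth 1: {7,8}
  depth 2: {2,3}
first hit 3 at d=2 via a·a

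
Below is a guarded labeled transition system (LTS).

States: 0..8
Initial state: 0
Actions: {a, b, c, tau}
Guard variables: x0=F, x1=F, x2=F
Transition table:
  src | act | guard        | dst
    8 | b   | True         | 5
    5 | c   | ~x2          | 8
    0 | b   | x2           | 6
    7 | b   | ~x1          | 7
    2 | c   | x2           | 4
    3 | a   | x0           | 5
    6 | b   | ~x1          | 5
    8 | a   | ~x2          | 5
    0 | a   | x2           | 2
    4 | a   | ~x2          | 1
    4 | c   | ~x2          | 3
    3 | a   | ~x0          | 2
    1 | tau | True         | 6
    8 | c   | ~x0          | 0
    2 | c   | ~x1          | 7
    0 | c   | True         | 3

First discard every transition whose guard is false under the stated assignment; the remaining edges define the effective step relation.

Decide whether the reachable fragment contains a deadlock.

Reach set: {0,2,3,7}
  0: c→3  [1 out]
  2: c→7  [1 out]
  3: a→2  [1 out]
  7: b→7  [1 out]

Answer: DEADLOCK-FREE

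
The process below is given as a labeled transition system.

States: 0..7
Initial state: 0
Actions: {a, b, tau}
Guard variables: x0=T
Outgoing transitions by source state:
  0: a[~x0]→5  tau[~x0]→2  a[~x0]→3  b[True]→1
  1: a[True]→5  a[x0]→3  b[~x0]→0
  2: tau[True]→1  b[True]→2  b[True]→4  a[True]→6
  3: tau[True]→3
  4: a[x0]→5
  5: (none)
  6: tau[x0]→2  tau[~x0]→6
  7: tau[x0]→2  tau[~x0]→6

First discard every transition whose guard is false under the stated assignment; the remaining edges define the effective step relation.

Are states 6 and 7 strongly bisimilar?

Answer: BISIMILAR

Trace:
Refine partition for ~:
  π0 = {{0,1,2,3,4,5,6,7}}
  π1 = {{0},{1,4},{2},{3,6,7},{5}}
  π2 = {{0},{1},{2},{3},{4},{5},{6,7}}
stable after 3 split(s): 7 block(s)
[6]={6,7}  [7]={6,7}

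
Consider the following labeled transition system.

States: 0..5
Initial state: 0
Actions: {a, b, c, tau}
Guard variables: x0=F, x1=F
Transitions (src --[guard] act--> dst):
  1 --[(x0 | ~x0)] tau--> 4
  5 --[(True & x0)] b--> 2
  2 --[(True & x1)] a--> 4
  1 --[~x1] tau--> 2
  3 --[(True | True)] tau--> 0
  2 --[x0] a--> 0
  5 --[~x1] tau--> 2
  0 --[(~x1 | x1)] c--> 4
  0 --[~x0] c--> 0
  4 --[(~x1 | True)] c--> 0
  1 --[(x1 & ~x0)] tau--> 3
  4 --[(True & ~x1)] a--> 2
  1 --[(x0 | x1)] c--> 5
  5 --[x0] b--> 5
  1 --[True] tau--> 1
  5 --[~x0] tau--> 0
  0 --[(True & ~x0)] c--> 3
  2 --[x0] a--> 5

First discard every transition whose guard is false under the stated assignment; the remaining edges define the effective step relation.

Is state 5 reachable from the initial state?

Answer: UNREACHABLE

Working:
11 transition(s) survive guard evaluation.
Layer 0: {0}
Layer 1: {3,4}  total {0,3,4}
Layer 2: {2}  total {0,2,3,4}
Reach set: {0,2,3,4}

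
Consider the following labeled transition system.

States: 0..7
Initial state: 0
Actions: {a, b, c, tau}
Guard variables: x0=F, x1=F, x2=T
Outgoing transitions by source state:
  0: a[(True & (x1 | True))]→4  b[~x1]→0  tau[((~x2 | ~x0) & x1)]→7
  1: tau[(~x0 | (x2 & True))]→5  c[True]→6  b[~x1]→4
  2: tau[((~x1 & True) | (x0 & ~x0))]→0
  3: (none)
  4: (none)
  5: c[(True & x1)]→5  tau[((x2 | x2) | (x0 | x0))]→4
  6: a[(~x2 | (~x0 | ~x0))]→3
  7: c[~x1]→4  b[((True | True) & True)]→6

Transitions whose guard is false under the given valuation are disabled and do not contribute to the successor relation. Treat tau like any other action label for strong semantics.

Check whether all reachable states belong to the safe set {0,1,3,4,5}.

Answer: INVARIANT HOLDS

Analysis:
Allowed set {0,1,3,4,5}
Reachable = {0,4}
  0: ✓
  4: ✓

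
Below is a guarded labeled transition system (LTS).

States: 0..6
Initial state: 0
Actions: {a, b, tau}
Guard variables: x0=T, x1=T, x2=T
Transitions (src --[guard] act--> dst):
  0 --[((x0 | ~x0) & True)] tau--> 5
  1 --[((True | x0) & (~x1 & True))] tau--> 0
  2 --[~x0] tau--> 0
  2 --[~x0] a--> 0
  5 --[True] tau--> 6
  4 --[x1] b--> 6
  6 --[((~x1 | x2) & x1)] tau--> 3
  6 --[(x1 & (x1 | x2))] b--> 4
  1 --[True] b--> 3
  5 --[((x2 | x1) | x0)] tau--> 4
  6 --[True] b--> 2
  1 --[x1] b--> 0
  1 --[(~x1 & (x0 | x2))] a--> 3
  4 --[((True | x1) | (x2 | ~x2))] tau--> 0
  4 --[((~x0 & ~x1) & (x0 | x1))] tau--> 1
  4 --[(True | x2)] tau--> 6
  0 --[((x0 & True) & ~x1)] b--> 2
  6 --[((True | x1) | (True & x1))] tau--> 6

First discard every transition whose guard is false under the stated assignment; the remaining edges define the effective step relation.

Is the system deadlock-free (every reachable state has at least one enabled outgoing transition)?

Answer: DEADLOCK at state 2

Trace:
R = {0,2,3,4,5,6}
  0: tau→5  [1 out]
  2: ∅  [deadlock]
  3: ∅  [deadlock]
  4: b→6  tau→0  tau→6  [3 out]
  5: tau→4  tau→6  [2 out]
  6: b→2  b→4  tau→3  tau→6  [4 out]
Path to 2: tau·tau·b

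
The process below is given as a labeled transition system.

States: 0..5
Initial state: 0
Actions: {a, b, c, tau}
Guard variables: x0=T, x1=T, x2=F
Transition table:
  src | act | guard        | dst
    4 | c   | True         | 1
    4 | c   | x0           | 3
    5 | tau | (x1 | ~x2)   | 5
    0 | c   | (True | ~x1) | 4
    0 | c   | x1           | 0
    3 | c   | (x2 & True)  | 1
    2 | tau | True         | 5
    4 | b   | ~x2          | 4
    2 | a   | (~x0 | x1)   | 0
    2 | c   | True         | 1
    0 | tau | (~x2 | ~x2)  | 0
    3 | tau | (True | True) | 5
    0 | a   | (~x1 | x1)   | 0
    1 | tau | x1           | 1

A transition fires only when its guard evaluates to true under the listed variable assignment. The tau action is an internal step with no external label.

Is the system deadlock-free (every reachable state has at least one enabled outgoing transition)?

R = {0,1,3,4,5}
  0: a→0  c→0  c→4  tau→0  [4 exit(s)]
  1: tau→1  [1 exit(s)]
  3: tau→5  [1 exit(s)]
  4: b→4  c→1  c→3  [3 exit(s)]
  5: tau→5  [1 exit(s)]

Answer: DEADLOCK-FREE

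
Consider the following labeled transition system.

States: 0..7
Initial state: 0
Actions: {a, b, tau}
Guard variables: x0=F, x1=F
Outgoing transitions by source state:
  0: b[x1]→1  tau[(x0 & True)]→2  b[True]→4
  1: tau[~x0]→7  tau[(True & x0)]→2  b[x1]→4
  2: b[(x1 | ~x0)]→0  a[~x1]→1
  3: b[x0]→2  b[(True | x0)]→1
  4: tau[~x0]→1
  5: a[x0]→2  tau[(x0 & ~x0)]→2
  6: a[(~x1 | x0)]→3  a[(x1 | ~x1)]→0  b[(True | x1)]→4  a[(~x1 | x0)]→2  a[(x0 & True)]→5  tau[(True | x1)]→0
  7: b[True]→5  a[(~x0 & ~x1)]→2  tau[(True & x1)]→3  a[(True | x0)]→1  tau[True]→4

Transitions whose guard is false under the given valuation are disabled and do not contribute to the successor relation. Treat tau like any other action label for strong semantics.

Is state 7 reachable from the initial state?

Guard filter leaves 15 enabled edge(s).
Layer 0: {0}
Layer 1: {4}  cumulative {0,4}
Layer 2: {1}  cumulative {0,1,4}
Layer 3: {7}  cumulative {0,1,4,7}
Layer 4: {2,5}  cumulative {0,1,2,4,5,7}
Reach set: {0,1,2,4,5,7}
witness 7: b·tau·tau

Answer: REACHABLE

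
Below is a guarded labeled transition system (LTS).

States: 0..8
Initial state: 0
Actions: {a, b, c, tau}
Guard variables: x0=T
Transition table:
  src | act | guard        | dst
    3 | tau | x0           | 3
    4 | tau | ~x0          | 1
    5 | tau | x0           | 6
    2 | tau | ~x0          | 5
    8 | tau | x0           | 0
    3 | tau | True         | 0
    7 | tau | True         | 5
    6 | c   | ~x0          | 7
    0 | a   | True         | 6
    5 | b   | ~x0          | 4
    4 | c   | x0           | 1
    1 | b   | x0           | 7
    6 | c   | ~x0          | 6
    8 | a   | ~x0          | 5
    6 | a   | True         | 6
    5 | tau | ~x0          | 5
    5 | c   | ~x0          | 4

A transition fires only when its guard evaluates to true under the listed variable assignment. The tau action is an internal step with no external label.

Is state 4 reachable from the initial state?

Answer: UNREACHABLE

Analysis:
After dropping false guards: 9 live edges.
Layer 0: {0}
Layer 1: {6}  cumulative {0,6}
Reach set: {0,6}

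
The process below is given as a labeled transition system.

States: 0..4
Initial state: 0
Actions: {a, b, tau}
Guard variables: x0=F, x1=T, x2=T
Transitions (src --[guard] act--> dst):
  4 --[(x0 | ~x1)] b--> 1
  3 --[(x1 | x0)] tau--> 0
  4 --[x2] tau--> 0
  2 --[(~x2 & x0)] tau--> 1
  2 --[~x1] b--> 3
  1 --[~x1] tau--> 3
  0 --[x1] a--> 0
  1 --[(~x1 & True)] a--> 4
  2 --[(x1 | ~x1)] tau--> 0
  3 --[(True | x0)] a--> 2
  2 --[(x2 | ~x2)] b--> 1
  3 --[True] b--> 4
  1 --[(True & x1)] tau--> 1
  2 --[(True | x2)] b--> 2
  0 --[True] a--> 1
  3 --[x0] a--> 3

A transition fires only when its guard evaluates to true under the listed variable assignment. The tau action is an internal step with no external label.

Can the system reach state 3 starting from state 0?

Answer: UNREACHABLE

Working:
Guard filter leaves 10 enabled edge(s).
depth 0: {0}
depth 1: {1}  total {0,1}
R = {0,1}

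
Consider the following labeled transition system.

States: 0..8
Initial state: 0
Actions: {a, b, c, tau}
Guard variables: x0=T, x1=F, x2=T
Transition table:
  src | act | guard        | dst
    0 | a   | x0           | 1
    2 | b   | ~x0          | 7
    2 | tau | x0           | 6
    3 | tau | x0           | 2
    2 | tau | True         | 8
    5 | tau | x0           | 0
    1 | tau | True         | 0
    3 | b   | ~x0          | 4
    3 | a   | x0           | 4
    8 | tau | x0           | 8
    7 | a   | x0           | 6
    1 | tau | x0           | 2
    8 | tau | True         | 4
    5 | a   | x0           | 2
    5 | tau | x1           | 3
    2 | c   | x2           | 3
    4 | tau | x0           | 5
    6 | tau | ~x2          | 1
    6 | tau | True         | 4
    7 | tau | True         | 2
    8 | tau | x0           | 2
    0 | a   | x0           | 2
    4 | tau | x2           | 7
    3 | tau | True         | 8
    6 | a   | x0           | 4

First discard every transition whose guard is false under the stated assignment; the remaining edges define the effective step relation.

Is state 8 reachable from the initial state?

Answer: REACHABLE

Analysis:
Guard filter leaves 21 enabled edge(s).
Layer 0: {0}
Layer 1: {1,2}  total {0,1,2}
Layer 2: {3,6,8}  total {0,1,2,3,6,8}
Layer 3: {4}  total {0,1,2,3,4,6,8}
Layer 4: {5,7}  total {0,1,2,3,4,5,6,7,8}
R = {0,1,2,3,4,5,6,7,8}
Path to 8: a·tau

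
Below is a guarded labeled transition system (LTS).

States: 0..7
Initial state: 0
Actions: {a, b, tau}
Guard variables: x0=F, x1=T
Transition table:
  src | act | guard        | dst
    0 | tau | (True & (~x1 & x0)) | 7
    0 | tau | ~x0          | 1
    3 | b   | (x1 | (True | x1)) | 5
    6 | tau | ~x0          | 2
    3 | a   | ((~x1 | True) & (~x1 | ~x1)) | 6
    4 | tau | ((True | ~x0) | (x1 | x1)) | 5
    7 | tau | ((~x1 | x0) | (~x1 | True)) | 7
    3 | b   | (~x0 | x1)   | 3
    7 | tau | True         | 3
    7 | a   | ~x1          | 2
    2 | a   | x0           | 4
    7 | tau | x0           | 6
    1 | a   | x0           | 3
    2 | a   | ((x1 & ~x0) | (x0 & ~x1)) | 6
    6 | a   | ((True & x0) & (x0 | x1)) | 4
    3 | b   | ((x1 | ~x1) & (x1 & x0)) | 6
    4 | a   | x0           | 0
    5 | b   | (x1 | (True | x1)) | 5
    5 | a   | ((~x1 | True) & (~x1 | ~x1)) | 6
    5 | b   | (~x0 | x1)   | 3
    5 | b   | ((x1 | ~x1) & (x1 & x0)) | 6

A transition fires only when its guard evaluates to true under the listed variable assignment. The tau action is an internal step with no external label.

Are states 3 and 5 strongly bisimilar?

Answer: BISIMILAR

Trace:
Refine partition for ~:
  P[0] = {{0,1,2,3,4,5,6,7}}
  P[1] = {{0,4,6,7},{1},{2},{3,5}}
  P[2] = {{0},{1},{2},{3,5},{4},{6},{7}}
stable after 3 split(s): 7 block(s)
3∈{3,5}, 5∈{3,5}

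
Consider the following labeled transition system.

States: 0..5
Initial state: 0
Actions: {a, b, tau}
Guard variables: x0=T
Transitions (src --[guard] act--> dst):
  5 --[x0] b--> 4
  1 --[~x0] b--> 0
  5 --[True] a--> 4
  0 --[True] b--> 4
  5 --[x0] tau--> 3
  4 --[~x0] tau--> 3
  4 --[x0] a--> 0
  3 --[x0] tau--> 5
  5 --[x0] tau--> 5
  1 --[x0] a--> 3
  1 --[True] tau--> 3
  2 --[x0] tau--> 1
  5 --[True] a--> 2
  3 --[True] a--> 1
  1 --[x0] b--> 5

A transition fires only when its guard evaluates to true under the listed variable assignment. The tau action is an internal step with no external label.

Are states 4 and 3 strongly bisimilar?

Answer: NOT BISIMILAR

Analysis:
Compute ~ classes (split until stable):
  π0 = {{0,1,2,3,4,5}}
  π1 = {{0},{1,5},{2},{3},{4}}
  π2 = {{0},{1},{2},{3},{4},{5}}
stable after 3 split(s): 6 block(s)
4∈{4}, 3∈{3}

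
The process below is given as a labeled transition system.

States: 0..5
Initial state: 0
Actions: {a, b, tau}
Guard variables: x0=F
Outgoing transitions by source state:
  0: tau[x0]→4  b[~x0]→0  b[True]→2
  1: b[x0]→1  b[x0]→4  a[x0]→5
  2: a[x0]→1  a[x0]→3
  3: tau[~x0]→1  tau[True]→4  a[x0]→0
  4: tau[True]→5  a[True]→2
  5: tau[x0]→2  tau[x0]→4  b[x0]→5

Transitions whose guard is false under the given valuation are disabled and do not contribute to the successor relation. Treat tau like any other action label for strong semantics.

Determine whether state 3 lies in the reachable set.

After dropping false guards: 6 live edges.
Layer 0: {0}
Layer 1: {2}  total {0,2}
Reachable = {0,2}

Answer: UNREACHABLE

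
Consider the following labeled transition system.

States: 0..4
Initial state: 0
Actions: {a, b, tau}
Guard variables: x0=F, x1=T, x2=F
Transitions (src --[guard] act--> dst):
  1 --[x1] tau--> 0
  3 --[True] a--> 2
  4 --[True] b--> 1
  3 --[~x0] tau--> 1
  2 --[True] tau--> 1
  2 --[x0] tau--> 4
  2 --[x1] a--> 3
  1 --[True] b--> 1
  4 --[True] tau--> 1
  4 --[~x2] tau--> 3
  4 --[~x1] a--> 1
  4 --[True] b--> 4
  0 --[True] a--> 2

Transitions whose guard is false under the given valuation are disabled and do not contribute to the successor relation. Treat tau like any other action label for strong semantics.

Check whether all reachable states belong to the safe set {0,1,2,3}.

Answer: INVARIANT HOLDS

Trace:
Inv-set: {0,1,2,3}
Reach set: {0,1,2,3}
  0: ok
  1: ok
  2: ok
  3: ok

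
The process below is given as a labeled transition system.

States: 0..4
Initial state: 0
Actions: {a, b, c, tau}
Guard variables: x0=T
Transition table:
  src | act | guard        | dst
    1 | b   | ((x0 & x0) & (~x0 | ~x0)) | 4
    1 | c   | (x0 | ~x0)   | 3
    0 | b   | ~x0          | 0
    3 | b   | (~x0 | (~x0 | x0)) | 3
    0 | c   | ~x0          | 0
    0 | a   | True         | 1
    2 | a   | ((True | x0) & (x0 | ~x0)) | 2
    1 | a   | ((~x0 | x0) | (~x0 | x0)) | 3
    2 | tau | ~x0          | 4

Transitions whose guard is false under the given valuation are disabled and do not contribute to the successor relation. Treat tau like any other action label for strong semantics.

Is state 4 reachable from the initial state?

Answer: UNREACHABLE

Working:
5 transition(s) survive guard evaluation.
L0 = {0}
L1 = {1}  now seen {0,1}
L2 = {3}  now seen {0,1,3}
Reachable = {0,1,3}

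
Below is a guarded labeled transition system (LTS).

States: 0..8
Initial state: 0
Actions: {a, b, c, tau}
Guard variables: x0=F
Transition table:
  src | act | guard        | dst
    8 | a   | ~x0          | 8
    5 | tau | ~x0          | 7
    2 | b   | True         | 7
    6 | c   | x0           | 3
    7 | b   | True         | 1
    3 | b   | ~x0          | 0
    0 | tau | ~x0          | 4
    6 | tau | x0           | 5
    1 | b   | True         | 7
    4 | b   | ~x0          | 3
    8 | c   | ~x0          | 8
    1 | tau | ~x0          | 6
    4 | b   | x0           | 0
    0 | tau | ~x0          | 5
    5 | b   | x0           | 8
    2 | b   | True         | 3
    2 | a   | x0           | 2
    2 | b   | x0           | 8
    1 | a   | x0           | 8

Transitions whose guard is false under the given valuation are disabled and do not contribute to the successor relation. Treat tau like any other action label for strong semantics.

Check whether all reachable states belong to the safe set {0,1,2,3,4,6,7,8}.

Answer: INVARIANT VIOLATED at state 5

Working:
Allowed set {0,1,2,3,4,6,7,8}
Reachable = {0,1,3,4,5,6,7}
  0: safe
  1: safe
  3: safe
  4: safe
  5: outside
  6: safe
  7: safe
counterexample path to 5: tau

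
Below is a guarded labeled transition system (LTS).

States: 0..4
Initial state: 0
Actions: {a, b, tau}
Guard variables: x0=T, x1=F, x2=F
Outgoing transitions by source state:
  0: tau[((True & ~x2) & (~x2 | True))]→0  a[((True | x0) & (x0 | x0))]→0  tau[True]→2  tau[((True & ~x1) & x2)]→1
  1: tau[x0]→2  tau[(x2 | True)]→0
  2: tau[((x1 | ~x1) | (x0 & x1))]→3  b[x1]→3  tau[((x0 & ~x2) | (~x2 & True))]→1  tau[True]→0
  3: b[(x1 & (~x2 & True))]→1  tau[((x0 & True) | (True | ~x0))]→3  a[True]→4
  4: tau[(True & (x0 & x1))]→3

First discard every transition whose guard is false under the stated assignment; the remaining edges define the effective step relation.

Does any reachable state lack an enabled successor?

Answer: DEADLOCK at state 4

Trace:
Reachable = {0,1,2,3,4}
  0: a→0  tau→0  tau→2  [deg 3]
  1: tau→0  tau→2  [deg 2]
  2: tau→0  tau→1  tau→3  [deg 3]
  3: a→4  tau→3  [deg 2]
  4: ∅  [STUCK]
witness 4: tau·tau·a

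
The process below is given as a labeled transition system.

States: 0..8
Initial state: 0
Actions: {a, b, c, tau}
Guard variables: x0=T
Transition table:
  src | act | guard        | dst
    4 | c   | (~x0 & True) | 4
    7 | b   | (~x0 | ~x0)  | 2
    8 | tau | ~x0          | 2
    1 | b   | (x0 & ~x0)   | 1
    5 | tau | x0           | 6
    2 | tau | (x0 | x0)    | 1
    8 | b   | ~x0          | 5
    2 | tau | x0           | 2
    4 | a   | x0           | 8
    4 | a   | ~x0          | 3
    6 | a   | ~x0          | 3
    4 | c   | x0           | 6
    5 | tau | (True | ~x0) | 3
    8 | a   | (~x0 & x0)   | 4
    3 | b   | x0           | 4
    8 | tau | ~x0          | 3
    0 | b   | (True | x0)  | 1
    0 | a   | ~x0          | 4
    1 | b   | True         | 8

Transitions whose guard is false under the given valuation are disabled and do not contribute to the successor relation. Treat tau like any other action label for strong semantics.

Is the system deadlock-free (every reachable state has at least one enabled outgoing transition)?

Answer: DEADLOCK at state 8

Analysis:
R = {0,1,8}
  0: b→1  [deg 1]
  1: b→8  [deg 1]
  8: ∅  [STUCK]
Path to 8: b·b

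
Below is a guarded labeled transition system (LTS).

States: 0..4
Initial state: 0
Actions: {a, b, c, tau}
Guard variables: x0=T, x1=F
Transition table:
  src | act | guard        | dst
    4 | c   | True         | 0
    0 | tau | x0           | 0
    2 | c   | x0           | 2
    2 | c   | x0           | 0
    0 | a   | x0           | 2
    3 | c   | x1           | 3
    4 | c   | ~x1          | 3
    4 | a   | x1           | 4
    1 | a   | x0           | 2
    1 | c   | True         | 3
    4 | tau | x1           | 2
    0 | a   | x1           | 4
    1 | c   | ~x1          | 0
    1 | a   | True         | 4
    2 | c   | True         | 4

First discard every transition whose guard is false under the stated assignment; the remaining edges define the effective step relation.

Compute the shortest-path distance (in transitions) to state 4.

Answer: 2

Trace:
Breadth-first toward 4:
  depth 0: {0}
  depth 1: {2}
  depth 2: {4}
4 enters at depth 2; path a·c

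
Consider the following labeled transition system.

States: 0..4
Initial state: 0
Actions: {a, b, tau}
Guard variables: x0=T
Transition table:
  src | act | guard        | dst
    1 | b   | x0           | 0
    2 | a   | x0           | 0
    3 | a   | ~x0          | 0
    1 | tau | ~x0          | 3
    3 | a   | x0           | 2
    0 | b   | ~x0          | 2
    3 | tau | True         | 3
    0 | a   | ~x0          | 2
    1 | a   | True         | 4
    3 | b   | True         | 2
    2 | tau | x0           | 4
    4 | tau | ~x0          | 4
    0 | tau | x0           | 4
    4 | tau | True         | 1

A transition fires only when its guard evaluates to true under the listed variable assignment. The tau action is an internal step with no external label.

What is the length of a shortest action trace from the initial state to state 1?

Answer: 2

Analysis:
Breadth-first toward 1:
  L0 = {0}
  L1 = {4}
  L2 = {1}
depth(1)=2, e.g. tau·tau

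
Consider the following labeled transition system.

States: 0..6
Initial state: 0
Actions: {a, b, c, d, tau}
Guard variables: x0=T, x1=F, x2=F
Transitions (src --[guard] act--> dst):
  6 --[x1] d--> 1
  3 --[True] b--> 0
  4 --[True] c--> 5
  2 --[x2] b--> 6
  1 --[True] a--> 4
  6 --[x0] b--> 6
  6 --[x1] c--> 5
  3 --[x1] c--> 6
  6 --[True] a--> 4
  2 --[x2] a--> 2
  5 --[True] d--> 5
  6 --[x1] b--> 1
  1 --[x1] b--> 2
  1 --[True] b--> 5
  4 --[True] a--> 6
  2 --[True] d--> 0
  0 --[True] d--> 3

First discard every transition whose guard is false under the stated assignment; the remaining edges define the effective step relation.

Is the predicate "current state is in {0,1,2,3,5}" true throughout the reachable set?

Answer: INVARIANT HOLDS

Analysis:
Allowed set {0,1,2,3,5}
Reachable = {0,3}
  0: ✓
  3: ✓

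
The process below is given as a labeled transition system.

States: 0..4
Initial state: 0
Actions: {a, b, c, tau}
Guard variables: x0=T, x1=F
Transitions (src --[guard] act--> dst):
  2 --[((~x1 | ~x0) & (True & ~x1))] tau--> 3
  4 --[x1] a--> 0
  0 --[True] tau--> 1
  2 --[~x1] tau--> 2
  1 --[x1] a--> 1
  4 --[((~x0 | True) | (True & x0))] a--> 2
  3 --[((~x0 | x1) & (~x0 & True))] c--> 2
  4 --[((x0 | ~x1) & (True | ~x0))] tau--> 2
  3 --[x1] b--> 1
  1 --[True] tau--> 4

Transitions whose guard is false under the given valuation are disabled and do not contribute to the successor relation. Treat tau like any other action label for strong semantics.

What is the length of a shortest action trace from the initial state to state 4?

Answer: 2

Analysis:
Layered search for 4:
  Layer 0: {0}
  Layer 1: {1}
  Layer 2: {4}
first hit 4 at d=2 via tau·tau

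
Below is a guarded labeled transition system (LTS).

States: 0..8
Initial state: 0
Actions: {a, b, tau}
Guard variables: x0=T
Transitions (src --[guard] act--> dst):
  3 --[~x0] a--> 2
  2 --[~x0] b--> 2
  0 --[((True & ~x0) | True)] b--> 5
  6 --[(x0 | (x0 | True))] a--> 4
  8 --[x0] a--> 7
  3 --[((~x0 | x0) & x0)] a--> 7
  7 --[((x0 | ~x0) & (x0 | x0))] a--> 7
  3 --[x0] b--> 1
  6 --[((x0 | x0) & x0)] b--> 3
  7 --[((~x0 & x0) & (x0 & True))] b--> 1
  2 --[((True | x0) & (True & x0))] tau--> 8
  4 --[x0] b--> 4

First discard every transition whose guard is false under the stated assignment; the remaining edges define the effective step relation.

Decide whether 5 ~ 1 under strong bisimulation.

Refine partition for ~:
  round 0: {{0,1,2,3,4,5,6,7,8}}
  round 1: {{0,4},{1,5},{2},{3,6},{7,8}}
  round 2: {{0},{1,5},{2},{3},{4},{6},{7,8}}
Fixed point at round 3; 7 class(es).
class of 5: {1,5}; class of 1: {1,5}

Answer: BISIMILAR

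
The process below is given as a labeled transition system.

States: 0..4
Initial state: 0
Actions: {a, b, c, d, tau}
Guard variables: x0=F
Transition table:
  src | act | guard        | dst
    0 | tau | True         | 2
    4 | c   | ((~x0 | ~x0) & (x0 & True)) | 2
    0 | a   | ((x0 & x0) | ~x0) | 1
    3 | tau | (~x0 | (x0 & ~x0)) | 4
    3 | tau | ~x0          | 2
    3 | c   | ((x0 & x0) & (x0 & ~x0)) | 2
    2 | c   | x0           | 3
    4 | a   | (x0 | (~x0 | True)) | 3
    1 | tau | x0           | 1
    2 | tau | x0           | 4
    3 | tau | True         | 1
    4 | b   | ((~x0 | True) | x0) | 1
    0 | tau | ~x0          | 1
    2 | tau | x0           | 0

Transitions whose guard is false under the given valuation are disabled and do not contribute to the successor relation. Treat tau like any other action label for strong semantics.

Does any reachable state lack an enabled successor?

Reach set: {0,1,2}
  0: a→1  tau→1  tau→2  [3 exit(s)]
  1: ∅  [deadlock]
  2: ∅  [deadlock]
trace reaching 1: tau

Answer: DEADLOCK at state 1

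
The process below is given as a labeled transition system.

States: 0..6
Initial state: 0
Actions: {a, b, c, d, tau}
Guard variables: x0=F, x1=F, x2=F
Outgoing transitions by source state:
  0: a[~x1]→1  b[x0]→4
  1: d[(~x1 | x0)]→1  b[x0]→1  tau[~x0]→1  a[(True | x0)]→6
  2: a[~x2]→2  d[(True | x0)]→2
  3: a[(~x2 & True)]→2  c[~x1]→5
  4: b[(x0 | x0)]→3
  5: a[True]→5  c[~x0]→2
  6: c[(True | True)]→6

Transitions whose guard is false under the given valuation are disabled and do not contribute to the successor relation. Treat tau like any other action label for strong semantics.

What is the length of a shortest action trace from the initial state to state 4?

Answer: UNREACHABLE

Analysis:
BFS to 4:
  Layer 0: {0}
  Layer 1: {1}
  Layer 2: {6}
4 never appears.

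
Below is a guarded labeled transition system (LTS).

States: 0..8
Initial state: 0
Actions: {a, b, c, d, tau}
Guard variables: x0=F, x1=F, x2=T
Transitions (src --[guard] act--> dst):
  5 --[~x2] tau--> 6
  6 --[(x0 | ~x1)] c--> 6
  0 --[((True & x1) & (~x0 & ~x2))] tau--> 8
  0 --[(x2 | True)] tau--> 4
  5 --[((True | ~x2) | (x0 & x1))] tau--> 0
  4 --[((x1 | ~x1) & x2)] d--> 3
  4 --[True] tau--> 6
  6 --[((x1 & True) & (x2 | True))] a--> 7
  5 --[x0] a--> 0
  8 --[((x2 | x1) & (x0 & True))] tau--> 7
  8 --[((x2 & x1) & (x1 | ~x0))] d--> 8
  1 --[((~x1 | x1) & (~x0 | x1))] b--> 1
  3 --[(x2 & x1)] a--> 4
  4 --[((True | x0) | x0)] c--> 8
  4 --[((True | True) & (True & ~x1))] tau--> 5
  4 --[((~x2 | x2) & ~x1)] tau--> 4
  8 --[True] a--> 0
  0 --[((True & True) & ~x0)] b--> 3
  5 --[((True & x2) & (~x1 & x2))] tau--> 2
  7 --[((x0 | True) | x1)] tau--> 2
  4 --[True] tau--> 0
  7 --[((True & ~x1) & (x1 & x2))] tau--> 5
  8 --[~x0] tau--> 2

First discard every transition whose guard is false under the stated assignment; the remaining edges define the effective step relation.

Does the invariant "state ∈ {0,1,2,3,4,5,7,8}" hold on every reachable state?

Answer: INVARIANT VIOLATED at state 6

Working:
Inv-set: {0,1,2,3,4,5,7,8}
Reachable = {0,2,3,4,5,6,8}
  0: ok
  2: ok
  3: ok
  4: ok
  5: ok
  6: outside
  8: ok
witness against invariant: tau·tau → 6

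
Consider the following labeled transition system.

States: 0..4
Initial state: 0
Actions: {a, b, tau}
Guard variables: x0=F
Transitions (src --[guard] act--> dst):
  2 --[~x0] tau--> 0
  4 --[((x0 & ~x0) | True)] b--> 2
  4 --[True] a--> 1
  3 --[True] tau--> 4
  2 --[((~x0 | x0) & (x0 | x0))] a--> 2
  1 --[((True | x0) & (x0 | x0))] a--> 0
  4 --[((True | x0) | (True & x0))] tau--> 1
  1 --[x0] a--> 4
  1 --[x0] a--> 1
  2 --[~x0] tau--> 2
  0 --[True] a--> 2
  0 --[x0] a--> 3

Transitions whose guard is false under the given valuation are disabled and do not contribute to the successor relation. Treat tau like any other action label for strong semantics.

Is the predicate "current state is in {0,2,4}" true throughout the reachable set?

Answer: INVARIANT HOLDS

Trace:
Safe = {0,2,4}
R = {0,2}
  0: ✓
  2: ✓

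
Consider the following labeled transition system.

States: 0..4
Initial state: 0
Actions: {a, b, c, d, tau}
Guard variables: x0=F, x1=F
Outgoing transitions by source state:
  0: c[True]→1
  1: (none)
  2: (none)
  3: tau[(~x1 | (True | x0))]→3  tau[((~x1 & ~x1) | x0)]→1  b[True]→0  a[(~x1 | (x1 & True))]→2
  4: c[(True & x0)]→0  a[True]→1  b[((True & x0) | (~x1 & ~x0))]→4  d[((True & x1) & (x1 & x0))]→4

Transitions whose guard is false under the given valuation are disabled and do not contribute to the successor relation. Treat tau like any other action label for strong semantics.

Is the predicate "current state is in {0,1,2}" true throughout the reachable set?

Inv-set: {0,1,2}
R = {0,1}
  0: ✓
  1: ✓

Answer: INVARIANT HOLDS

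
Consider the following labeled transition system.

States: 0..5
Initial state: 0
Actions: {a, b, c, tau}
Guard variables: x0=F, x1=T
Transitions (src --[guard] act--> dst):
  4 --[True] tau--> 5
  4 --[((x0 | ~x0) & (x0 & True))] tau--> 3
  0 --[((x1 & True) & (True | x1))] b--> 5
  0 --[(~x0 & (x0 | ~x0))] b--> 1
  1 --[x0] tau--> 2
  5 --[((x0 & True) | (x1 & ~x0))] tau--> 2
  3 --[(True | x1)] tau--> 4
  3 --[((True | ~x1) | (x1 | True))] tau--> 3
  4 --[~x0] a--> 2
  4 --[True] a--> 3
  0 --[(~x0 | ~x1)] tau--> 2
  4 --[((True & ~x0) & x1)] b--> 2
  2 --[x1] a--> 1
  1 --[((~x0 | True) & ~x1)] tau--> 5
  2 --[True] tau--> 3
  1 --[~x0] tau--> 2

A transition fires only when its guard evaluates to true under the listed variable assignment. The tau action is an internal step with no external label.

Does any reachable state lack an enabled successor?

R = {0,1,2,3,4,5}
  0: b→1  b→5  tau→2  [3 out]
  1: tau→2  [1 out]
  2: a→1  tau→3  [2 out]
  3: tau→3  tau→4  [2 out]
  4: a→2  a→3  b→2  tau→5  [4 out]
  5: tau→2  [1 out]

Answer: DEADLOCK-FREE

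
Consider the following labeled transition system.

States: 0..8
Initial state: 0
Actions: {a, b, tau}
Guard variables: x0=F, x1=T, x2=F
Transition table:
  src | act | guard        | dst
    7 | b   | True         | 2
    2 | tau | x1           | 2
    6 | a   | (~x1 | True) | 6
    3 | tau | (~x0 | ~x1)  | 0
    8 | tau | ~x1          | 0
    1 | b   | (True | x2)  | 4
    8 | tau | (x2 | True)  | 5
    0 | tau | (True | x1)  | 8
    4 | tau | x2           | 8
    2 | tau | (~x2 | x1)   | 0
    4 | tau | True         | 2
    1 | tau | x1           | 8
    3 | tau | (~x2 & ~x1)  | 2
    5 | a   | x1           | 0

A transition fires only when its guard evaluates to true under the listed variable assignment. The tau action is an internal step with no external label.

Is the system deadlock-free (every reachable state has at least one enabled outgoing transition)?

Answer: DEADLOCK-FREE

Trace:
Reach set: {0,5,8}
  0: tau→8  [1 exit(s)]
  5: a→0  [1 exit(s)]
  8: tau→5  [1 exit(s)]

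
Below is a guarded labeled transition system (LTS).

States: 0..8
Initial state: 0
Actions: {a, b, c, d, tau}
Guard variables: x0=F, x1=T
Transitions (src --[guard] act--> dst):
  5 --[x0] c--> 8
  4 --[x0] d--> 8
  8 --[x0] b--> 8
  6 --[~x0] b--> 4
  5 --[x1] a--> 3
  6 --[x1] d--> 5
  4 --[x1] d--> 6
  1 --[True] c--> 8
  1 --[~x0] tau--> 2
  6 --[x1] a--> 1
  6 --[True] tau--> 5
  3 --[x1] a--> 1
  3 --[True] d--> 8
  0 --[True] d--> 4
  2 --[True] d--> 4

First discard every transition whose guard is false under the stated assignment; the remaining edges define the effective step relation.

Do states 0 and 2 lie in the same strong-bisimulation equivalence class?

Answer: BISIMILAR

Working:
Bisimulation quotient by refinement:
  π0 = {{0,1,2,3,4,5,6,7,8}}
  π1 = {{0,2,4},{1},{3},{5},{6},{7,8}}
  π2 = {{0,2},{1},{3},{4},{5},{6},{7,8}}
7 equivalence class(es) (converged in 3)
0∈{0,2}, 2∈{0,2}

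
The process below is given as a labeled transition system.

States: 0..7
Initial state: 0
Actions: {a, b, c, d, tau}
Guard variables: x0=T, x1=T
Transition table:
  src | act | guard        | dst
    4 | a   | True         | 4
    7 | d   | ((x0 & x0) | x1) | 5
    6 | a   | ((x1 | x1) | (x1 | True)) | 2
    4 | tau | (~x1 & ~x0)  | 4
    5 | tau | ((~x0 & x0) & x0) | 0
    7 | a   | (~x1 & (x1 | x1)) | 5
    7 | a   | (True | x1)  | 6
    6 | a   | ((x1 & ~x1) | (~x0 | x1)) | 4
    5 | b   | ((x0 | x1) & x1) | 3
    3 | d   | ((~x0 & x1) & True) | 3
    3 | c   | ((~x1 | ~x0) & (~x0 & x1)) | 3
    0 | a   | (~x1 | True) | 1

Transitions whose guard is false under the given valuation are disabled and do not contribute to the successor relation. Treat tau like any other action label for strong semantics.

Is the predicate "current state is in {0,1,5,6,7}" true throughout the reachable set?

Safe = {0,1,5,6,7}
Reachable = {0,1}
  0: ok
  1: ok

Answer: INVARIANT HOLDS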